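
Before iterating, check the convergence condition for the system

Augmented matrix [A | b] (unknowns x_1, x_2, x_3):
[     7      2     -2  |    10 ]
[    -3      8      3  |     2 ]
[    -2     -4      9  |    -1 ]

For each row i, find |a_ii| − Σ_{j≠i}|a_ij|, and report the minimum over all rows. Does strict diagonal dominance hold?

row 1: |7| − (2+2) = 3
row 2: |8| − (3+3) = 2
row 3: |9| − (2+4) = 3
minimum over rows = 2 → strictly diagonally dominant (convergence guaranteed)

2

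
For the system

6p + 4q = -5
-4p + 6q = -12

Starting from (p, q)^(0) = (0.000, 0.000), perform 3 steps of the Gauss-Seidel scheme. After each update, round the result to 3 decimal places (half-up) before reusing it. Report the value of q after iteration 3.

Iteration 1:
  p = (-5 - (4)·0.000) / (6) = -0.833
  q = (-12 - (-4)·-0.833) / (6) = -2.555
Iteration 2:
  p = (-5 - (4)·-2.555) / (6) = 0.870
  q = (-12 - (-4)·0.870) / (6) = -1.420
Iteration 3:
  p = (-5 - (4)·-1.420) / (6) = 0.113
  q = (-12 - (-4)·0.113) / (6) = -1.925

-1.925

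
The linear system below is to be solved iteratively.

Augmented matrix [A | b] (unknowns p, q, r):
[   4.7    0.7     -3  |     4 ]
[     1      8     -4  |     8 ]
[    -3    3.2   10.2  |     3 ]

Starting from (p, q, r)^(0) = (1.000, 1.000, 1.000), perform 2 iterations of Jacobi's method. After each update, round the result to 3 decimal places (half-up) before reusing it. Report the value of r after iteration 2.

Iteration 1:
  p = (4 - (0.7)·1.000 - (-3)·1.000) / (4.7) = 1.340
  q = (8 - (1)·1.000 - (-4)·1.000) / (8) = 1.375
  r = (3 - (-3)·1.000 - (3.2)·1.000) / (10.2) = 0.275
Iteration 2:
  p = (4 - (0.7)·1.375 - (-3)·0.275) / (4.7) = 0.822
  q = (8 - (1)·1.340 - (-4)·0.275) / (8) = 0.970
  r = (3 - (-3)·1.340 - (3.2)·1.375) / (10.2) = 0.257

0.257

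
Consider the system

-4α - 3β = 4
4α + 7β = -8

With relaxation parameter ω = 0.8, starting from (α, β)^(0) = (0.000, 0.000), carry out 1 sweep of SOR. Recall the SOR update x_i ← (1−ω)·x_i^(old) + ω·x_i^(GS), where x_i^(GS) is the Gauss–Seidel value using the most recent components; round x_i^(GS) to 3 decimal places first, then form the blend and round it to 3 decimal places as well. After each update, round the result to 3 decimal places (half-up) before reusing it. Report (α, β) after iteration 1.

Iteration 1:
  α: GS value = (4 - (-3)·0.000) / (-4) = -1.000;  α ← (1−ω)·0.000 + ω·-1.000 = -0.800
  β: GS value = (-8 - (4)·-0.800) / (7) = -0.686;  β ← (1−ω)·0.000 + ω·-0.686 = -0.549

(-0.800, -0.549)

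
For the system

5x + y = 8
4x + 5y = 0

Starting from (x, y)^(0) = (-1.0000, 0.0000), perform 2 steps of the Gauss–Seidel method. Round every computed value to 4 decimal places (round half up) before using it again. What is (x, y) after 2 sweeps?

Iteration 1:
  x = (8 - (1)·0.0000) / (5) = 1.6000
  y = (0 - (4)·1.6000) / (5) = -1.2800
Iteration 2:
  x = (8 - (1)·-1.2800) / (5) = 1.8560
  y = (0 - (4)·1.8560) / (5) = -1.4848

(1.8560, -1.4848)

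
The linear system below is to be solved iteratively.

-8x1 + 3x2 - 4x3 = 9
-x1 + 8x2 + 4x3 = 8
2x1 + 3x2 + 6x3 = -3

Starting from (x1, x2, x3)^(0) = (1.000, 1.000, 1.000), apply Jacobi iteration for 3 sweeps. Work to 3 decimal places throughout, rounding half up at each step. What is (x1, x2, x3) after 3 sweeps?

(-0.361, 1.170, -1.180)

Iteration 1:
  x1 = (9 - (3)·1.000 - (-4)·1.000) / (-8) = -1.250
  x2 = (8 - (-1)·1.000 - (4)·1.000) / (8) = 0.625
  x3 = (-3 - (2)·1.000 - (3)·1.000) / (6) = -1.333
Iteration 2:
  x1 = (9 - (3)·0.625 - (-4)·-1.333) / (-8) = -0.224
  x2 = (8 - (-1)·-1.250 - (4)·-1.333) / (8) = 1.510
  x3 = (-3 - (2)·-1.250 - (3)·0.625) / (6) = -0.396
Iteration 3:
  x1 = (9 - (3)·1.510 - (-4)·-0.396) / (-8) = -0.361
  x2 = (8 - (-1)·-0.224 - (4)·-0.396) / (8) = 1.170
  x3 = (-3 - (2)·-0.224 - (3)·1.510) / (6) = -1.180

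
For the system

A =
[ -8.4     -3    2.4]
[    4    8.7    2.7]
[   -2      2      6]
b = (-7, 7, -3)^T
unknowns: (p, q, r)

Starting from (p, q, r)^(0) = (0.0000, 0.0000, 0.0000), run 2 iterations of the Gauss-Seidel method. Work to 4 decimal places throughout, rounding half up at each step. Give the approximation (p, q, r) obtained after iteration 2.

Iteration 1:
  p = (-7 - (-3)·0.0000 - (2.4)·0.0000) / (-8.4) = 0.8333
  q = (7 - (4)·0.8333 - (2.7)·0.0000) / (8.7) = 0.4215
  r = (-3 - (-2)·0.8333 - (2)·0.4215) / (6) = -0.3627
Iteration 2:
  p = (-7 - (-3)·0.4215 - (2.4)·-0.3627) / (-8.4) = 0.5792
  q = (7 - (4)·0.5792 - (2.7)·-0.3627) / (8.7) = 0.6509
  r = (-3 - (-2)·0.5792 - (2)·0.6509) / (6) = -0.5239

(0.5792, 0.6509, -0.5239)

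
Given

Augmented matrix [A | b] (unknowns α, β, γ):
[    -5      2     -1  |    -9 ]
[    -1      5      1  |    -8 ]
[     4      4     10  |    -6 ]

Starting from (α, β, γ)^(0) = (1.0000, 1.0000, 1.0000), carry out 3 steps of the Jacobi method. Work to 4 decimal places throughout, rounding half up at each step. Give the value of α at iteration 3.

Iteration 1:
  α = (-9 - (2)·1.0000 - (-1)·1.0000) / (-5) = 2.0000
  β = (-8 - (-1)·1.0000 - (1)·1.0000) / (5) = -1.6000
  γ = (-6 - (4)·1.0000 - (4)·1.0000) / (10) = -1.4000
Iteration 2:
  α = (-9 - (2)·-1.6000 - (-1)·-1.4000) / (-5) = 1.4400
  β = (-8 - (-1)·2.0000 - (1)·-1.4000) / (5) = -0.9200
  γ = (-6 - (4)·2.0000 - (4)·-1.6000) / (10) = -0.7600
Iteration 3:
  α = (-9 - (2)·-0.9200 - (-1)·-0.7600) / (-5) = 1.5840
  β = (-8 - (-1)·1.4400 - (1)·-0.7600) / (5) = -1.1600
  γ = (-6 - (4)·1.4400 - (4)·-0.9200) / (10) = -0.8080

1.5840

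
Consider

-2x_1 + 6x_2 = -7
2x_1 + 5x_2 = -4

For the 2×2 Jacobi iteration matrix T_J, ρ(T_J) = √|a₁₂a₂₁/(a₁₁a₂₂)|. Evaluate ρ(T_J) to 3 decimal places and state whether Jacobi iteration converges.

a₁₂a₂₁/(a₁₁a₂₂) = (6)·(2) / ((-2)·(5)) = -1.200000
ρ = √|-1.200000| = √1.200000 = 1.095
ρ > 1, so Jacobi diverges

1.095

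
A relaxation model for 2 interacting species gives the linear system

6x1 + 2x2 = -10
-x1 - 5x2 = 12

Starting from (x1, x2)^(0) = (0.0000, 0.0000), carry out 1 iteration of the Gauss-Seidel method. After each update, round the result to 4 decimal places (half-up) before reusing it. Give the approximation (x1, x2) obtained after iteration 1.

Iteration 1:
  x1 = (-10 - (2)·0.0000) / (6) = -1.6667
  x2 = (12 - (-1)·-1.6667) / (-5) = -2.0667

(-1.6667, -2.0667)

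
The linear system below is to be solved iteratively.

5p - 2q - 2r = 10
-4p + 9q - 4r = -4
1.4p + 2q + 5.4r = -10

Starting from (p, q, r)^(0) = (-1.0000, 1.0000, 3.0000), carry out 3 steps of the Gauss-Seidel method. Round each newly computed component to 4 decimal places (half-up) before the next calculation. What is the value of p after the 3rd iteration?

0.7448

Iteration 1:
  p = (10 - (-2)·1.0000 - (-2)·3.0000) / (5) = 3.6000
  q = (-4 - (-4)·3.6000 - (-4)·3.0000) / (9) = 2.4889
  r = (-10 - (1.4)·3.6000 - (2)·2.4889) / (5.4) = -3.7070
Iteration 2:
  p = (10 - (-2)·2.4889 - (-2)·-3.7070) / (5) = 1.5128
  q = (-4 - (-4)·1.5128 - (-4)·-3.7070) / (9) = -1.4196
  r = (-10 - (1.4)·1.5128 - (2)·-1.4196) / (5.4) = -1.7183
Iteration 3:
  p = (10 - (-2)·-1.4196 - (-2)·-1.7183) / (5) = 0.7448
  q = (-4 - (-4)·0.7448 - (-4)·-1.7183) / (9) = -0.8771
  r = (-10 - (1.4)·0.7448 - (2)·-0.8771) / (5.4) = -1.7201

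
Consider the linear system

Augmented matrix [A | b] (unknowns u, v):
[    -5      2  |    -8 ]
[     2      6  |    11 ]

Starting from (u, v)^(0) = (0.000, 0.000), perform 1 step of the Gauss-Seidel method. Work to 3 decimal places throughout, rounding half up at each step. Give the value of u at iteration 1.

1.600

Iteration 1:
  u = (-8 - (2)·0.000) / (-5) = 1.600
  v = (11 - (2)·1.600) / (6) = 1.300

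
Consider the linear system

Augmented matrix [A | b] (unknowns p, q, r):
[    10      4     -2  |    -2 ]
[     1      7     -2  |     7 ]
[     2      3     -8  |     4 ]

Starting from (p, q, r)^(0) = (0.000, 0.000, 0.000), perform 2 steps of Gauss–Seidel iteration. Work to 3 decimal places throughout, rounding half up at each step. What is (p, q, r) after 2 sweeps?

Iteration 1:
  p = (-2 - (4)·0.000 - (-2)·0.000) / (10) = -0.200
  q = (7 - (1)·-0.200 - (-2)·0.000) / (7) = 1.029
  r = (4 - (2)·-0.200 - (3)·1.029) / (-8) = -0.164
Iteration 2:
  p = (-2 - (4)·1.029 - (-2)·-0.164) / (10) = -0.644
  q = (7 - (1)·-0.644 - (-2)·-0.164) / (7) = 1.045
  r = (4 - (2)·-0.644 - (3)·1.045) / (-8) = -0.269

(-0.644, 1.045, -0.269)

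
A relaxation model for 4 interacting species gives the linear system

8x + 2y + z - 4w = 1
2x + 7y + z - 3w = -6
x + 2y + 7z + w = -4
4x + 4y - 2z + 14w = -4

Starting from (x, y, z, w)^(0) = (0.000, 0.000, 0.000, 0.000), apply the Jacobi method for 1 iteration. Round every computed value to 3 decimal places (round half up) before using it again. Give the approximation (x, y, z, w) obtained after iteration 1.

(0.125, -0.857, -0.571, -0.286)

Iteration 1:
  x = (1 - (2)·0.000 - (1)·0.000 - (-4)·0.000) / (8) = 0.125
  y = (-6 - (2)·0.000 - (1)·0.000 - (-3)·0.000) / (7) = -0.857
  z = (-4 - (1)·0.000 - (2)·0.000 - (1)·0.000) / (7) = -0.571
  w = (-4 - (4)·0.000 - (4)·0.000 - (-2)·0.000) / (14) = -0.286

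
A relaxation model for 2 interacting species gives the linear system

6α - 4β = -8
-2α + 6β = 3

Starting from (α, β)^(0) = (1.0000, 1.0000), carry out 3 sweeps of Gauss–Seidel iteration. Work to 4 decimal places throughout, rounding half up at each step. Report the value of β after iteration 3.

0.0816

Iteration 1:
  α = (-8 - (-4)·1.0000) / (6) = -0.6667
  β = (3 - (-2)·-0.6667) / (6) = 0.2778
Iteration 2:
  α = (-8 - (-4)·0.2778) / (6) = -1.1481
  β = (3 - (-2)·-1.1481) / (6) = 0.1173
Iteration 3:
  α = (-8 - (-4)·0.1173) / (6) = -1.2551
  β = (3 - (-2)·-1.2551) / (6) = 0.0816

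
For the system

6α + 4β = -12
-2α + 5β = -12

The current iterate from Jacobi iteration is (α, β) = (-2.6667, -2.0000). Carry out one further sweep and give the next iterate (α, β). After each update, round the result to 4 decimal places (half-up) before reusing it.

One sweep:
  α = (-12 - (4)·-2.0000) / (6) = -0.6667
  β = (-12 - (-2)·-2.6667) / (5) = -3.4667

(-0.6667, -3.4667)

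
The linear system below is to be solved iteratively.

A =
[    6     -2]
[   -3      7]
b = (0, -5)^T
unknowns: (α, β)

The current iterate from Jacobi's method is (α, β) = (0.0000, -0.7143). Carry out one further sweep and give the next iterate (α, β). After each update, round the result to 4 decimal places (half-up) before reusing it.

(-0.2381, -0.7143)

One sweep:
  α = (0 - (-2)·-0.7143) / (6) = -0.2381
  β = (-5 - (-3)·0.0000) / (7) = -0.7143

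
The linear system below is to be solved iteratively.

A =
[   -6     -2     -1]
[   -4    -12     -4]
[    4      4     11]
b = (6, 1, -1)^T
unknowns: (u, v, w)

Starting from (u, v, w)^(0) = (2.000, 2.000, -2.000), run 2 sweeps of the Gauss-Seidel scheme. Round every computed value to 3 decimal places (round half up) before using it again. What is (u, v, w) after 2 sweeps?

Iteration 1:
  u = (6 - (-2)·2.000 - (-1)·-2.000) / (-6) = -1.333
  v = (1 - (-4)·-1.333 - (-4)·-2.000) / (-12) = 1.028
  w = (-1 - (4)·-1.333 - (4)·1.028) / (11) = 0.020
Iteration 2:
  u = (6 - (-2)·1.028 - (-1)·0.020) / (-6) = -1.346
  v = (1 - (-4)·-1.346 - (-4)·0.020) / (-12) = 0.359
  w = (-1 - (4)·-1.346 - (4)·0.359) / (11) = 0.268

(-1.346, 0.359, 0.268)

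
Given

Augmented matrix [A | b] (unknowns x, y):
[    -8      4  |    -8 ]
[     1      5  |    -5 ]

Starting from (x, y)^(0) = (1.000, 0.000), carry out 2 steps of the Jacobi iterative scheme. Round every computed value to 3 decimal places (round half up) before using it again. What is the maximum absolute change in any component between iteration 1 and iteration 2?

0.600

Iteration 1:
  x = (-8 - (4)·0.000) / (-8) = 1.000
  y = (-5 - (1)·1.000) / (5) = -1.200
Iteration 2:
  x = (-8 - (4)·-1.200) / (-8) = 0.400
  y = (-5 - (1)·1.000) / (5) = -1.200
Change: (-0.600, 0.000) → max |·| = 0.600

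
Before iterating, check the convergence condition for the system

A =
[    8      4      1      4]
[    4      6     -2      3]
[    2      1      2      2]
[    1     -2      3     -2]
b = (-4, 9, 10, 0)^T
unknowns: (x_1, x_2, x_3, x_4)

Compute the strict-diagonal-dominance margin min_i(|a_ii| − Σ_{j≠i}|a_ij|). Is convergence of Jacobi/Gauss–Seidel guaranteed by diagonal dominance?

-4

row 1: |8| − (4+1+4) = -1
row 2: |6| − (4+2+3) = -3
row 3: |2| − (2+1+2) = -3
row 4: |-2| − (1+2+3) = -4
minimum over rows = -4 → not strictly diagonally dominant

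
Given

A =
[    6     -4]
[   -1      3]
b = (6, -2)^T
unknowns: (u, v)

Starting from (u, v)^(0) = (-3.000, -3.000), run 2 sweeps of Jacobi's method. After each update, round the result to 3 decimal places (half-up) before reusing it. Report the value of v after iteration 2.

Iteration 1:
  u = (6 - (-4)·-3.000) / (6) = -1.000
  v = (-2 - (-1)·-3.000) / (3) = -1.667
Iteration 2:
  u = (6 - (-4)·-1.667) / (6) = -0.111
  v = (-2 - (-1)·-1.000) / (3) = -1.000

-1.000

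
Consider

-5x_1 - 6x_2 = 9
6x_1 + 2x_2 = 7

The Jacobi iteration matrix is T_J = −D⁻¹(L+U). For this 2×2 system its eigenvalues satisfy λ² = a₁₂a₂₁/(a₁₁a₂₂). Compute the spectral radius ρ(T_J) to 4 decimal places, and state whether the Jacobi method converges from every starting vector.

1.8974

a₁₂a₂₁/(a₁₁a₂₂) = (-6)·(6) / ((-5)·(2)) = 3.600000
ρ = √|3.600000| = √3.600000 = 1.8974
ρ > 1, so Jacobi diverges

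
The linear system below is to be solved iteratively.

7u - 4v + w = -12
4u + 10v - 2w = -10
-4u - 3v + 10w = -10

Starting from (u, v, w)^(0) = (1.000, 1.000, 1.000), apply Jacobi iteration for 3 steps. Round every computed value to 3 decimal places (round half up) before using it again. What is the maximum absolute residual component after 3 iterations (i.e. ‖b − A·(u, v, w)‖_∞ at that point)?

2.858

Iteration 1:
  u = (-12 - (-4)·1.000 - (1)·1.000) / (7) = -1.286
  v = (-10 - (4)·1.000 - (-2)·1.000) / (10) = -1.200
  w = (-10 - (-4)·1.000 - (-3)·1.000) / (10) = -0.300
Iteration 2:
  u = (-12 - (-4)·-1.200 - (1)·-0.300) / (7) = -2.357
  v = (-10 - (4)·-1.286 - (-2)·-0.300) / (10) = -0.546
  w = (-10 - (-4)·-1.286 - (-3)·-1.200) / (10) = -1.874
Iteration 3:
  u = (-12 - (-4)·-0.546 - (1)·-1.874) / (7) = -1.759
  v = (-10 - (4)·-2.357 - (-2)·-1.874) / (10) = -0.432
  w = (-10 - (-4)·-2.357 - (-3)·-0.546) / (10) = -2.107
Residual b − A·x = (0.692, -2.858, 2.738); ∞-norm = 2.858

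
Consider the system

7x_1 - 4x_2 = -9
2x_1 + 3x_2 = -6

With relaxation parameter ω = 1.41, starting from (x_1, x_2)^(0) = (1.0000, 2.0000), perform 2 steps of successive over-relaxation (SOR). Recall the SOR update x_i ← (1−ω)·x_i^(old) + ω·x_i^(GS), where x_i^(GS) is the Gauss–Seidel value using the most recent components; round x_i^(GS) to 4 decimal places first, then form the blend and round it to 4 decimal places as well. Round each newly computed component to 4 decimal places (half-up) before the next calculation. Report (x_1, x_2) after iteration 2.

(-4.0317, 2.2265)

Iteration 1:
  x_1: GS value = (-9 - (-4)·2.0000) / (7) = -0.1429;  x_1 ← (1−ω)·1.0000 + ω·-0.1429 = -0.6115
  x_2: GS value = (-6 - (2)·-0.6115) / (3) = -1.5923;  x_2 ← (1−ω)·2.0000 + ω·-1.5923 = -3.0651
Iteration 2:
  x_1: GS value = (-9 - (-4)·-3.0651) / (7) = -3.0372;  x_1 ← (1−ω)·-0.6115 + ω·-3.0372 = -4.0317
  x_2: GS value = (-6 - (2)·-4.0317) / (3) = 0.6878;  x_2 ← (1−ω)·-3.0651 + ω·0.6878 = 2.2265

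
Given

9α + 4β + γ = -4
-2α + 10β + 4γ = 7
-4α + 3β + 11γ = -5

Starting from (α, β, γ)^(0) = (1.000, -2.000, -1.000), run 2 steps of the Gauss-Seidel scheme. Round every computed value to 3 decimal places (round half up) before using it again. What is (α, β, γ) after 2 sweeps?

(-0.918, 0.750, -0.993)

Iteration 1:
  α = (-4 - (4)·-2.000 - (1)·-1.000) / (9) = 0.556
  β = (7 - (-2)·0.556 - (4)·-1.000) / (10) = 1.211
  γ = (-5 - (-4)·0.556 - (3)·1.211) / (11) = -0.583
Iteration 2:
  α = (-4 - (4)·1.211 - (1)·-0.583) / (9) = -0.918
  β = (7 - (-2)·-0.918 - (4)·-0.583) / (10) = 0.750
  γ = (-5 - (-4)·-0.918 - (3)·0.750) / (11) = -0.993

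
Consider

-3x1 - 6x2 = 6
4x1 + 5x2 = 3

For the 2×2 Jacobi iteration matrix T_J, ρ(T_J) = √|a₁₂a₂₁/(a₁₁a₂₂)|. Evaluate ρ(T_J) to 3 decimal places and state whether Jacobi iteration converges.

1.265

a₁₂a₂₁/(a₁₁a₂₂) = (-6)·(4) / ((-3)·(5)) = 1.600000
ρ = √|1.600000| = √1.600000 = 1.265
ρ > 1, so Jacobi diverges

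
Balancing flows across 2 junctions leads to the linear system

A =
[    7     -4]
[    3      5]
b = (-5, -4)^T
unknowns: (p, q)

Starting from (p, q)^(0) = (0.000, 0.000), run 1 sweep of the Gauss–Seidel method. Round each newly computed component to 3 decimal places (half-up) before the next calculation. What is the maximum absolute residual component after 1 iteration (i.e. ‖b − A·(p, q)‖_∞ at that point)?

Iteration 1:
  p = (-5 - (-4)·0.000) / (7) = -0.714
  q = (-4 - (3)·-0.714) / (5) = -0.372
Residual b − A·x = (-1.490, 0.002); ∞-norm = 1.490

1.490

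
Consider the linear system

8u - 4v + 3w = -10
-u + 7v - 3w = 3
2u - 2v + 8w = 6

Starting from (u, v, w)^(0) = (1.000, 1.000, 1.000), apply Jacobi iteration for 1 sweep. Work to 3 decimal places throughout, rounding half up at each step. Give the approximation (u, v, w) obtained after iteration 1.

Iteration 1:
  u = (-10 - (-4)·1.000 - (3)·1.000) / (8) = -1.125
  v = (3 - (-1)·1.000 - (-3)·1.000) / (7) = 1.000
  w = (6 - (2)·1.000 - (-2)·1.000) / (8) = 0.750

(-1.125, 1.000, 0.750)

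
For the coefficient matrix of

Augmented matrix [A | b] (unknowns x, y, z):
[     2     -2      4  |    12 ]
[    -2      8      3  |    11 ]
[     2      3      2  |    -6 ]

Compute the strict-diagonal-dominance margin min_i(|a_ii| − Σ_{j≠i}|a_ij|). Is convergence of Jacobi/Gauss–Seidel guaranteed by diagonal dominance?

-4

row 1: |2| − (2+4) = -4
row 2: |8| − (2+3) = 3
row 3: |2| − (2+3) = -3
minimum over rows = -4 → not strictly diagonally dominant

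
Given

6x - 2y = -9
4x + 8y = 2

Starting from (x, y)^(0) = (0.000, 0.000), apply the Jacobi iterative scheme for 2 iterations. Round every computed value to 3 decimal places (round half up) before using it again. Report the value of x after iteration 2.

-1.417

Iteration 1:
  x = (-9 - (-2)·0.000) / (6) = -1.500
  y = (2 - (4)·0.000) / (8) = 0.250
Iteration 2:
  x = (-9 - (-2)·0.250) / (6) = -1.417
  y = (2 - (4)·-1.500) / (8) = 1.000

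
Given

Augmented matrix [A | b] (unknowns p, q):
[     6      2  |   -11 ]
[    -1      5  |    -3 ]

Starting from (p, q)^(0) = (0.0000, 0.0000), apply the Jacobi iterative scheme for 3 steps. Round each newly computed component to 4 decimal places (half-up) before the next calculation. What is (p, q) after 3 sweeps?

Iteration 1:
  p = (-11 - (2)·0.0000) / (6) = -1.8333
  q = (-3 - (-1)·0.0000) / (5) = -0.6000
Iteration 2:
  p = (-11 - (2)·-0.6000) / (6) = -1.6333
  q = (-3 - (-1)·-1.8333) / (5) = -0.9667
Iteration 3:
  p = (-11 - (2)·-0.9667) / (6) = -1.5111
  q = (-3 - (-1)·-1.6333) / (5) = -0.9267

(-1.5111, -0.9267)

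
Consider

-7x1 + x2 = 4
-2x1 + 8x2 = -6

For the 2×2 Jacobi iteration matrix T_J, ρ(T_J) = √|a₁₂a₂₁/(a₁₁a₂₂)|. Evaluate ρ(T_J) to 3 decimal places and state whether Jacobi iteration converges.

a₁₂a₂₁/(a₁₁a₂₂) = (1)·(-2) / ((-7)·(8)) = 0.035714
ρ = √|0.035714| = √0.035714 = 0.189
ρ < 1, so Jacobi converges

0.189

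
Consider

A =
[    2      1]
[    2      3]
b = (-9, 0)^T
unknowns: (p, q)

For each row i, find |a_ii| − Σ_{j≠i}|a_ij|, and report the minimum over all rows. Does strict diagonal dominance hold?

row 1: |2| − (1) = 1
row 2: |3| − (2) = 1
minimum over rows = 1 → strictly diagonally dominant (convergence guaranteed)

1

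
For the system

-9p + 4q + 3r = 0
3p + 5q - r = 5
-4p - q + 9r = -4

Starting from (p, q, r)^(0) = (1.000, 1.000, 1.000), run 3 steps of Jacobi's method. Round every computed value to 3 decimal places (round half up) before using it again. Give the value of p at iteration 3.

0.236

Iteration 1:
  p = (0 - (4)·1.000 - (3)·1.000) / (-9) = 0.778
  q = (5 - (3)·1.000 - (-1)·1.000) / (5) = 0.600
  r = (-4 - (-4)·1.000 - (-1)·1.000) / (9) = 0.111
Iteration 2:
  p = (0 - (4)·0.600 - (3)·0.111) / (-9) = 0.304
  q = (5 - (3)·0.778 - (-1)·0.111) / (5) = 0.555
  r = (-4 - (-4)·0.778 - (-1)·0.600) / (9) = -0.032
Iteration 3:
  p = (0 - (4)·0.555 - (3)·-0.032) / (-9) = 0.236
  q = (5 - (3)·0.304 - (-1)·-0.032) / (5) = 0.811
  r = (-4 - (-4)·0.304 - (-1)·0.555) / (9) = -0.248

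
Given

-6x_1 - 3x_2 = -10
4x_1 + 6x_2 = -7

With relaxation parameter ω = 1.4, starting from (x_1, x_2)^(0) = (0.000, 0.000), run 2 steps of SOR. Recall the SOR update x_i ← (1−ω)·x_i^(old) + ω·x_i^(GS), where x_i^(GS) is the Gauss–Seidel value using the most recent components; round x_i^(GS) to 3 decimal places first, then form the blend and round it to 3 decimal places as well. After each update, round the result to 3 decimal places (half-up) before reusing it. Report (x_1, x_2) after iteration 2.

(4.069, -3.906)

Iteration 1:
  x_1: GS value = (-10 - (-3)·0.000) / (-6) = 1.667;  x_1 ← (1−ω)·0.000 + ω·1.667 = 2.334
  x_2: GS value = (-7 - (4)·2.334) / (6) = -2.723;  x_2 ← (1−ω)·0.000 + ω·-2.723 = -3.812
Iteration 2:
  x_1: GS value = (-10 - (-3)·-3.812) / (-6) = 3.573;  x_1 ← (1−ω)·2.334 + ω·3.573 = 4.069
  x_2: GS value = (-7 - (4)·4.069) / (6) = -3.879;  x_2 ← (1−ω)·-3.812 + ω·-3.879 = -3.906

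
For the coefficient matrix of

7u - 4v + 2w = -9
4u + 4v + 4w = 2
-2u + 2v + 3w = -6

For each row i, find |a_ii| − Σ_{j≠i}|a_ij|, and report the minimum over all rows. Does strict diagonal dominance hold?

-4

row 1: |7| − (4+2) = 1
row 2: |4| − (4+4) = -4
row 3: |3| − (2+2) = -1
minimum over rows = -4 → not strictly diagonally dominant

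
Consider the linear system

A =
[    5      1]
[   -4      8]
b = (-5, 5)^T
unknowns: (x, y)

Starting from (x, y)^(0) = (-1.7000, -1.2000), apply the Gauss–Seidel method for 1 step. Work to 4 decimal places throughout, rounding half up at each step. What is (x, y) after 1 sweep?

Iteration 1:
  x = (-5 - (1)·-1.2000) / (5) = -0.7600
  y = (5 - (-4)·-0.7600) / (8) = 0.2450

(-0.7600, 0.2450)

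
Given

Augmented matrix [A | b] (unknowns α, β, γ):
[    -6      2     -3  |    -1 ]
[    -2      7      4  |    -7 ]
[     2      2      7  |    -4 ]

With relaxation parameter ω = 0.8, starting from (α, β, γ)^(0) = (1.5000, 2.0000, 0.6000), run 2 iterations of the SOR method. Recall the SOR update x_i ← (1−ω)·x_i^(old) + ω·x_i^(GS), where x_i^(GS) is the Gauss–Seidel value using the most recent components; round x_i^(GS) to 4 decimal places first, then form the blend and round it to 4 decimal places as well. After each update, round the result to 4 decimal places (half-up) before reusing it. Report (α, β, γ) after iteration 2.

(0.2980, -0.6566, -0.4526)

Iteration 1:
  α: GS value = (-1 - (2)·2.0000 - (-3)·0.6000) / (-6) = 0.5333;  α ← (1−ω)·1.5000 + ω·0.5333 = 0.7266
  β: GS value = (-7 - (-2)·0.7266 - (4)·0.6000) / (7) = -1.1353;  β ← (1−ω)·2.0000 + ω·-1.1353 = -0.5082
  γ: GS value = (-4 - (2)·0.7266 - (2)·-0.5082) / (7) = -0.6338;  γ ← (1−ω)·0.6000 + ω·-0.6338 = -0.3870
Iteration 2:
  α: GS value = (-1 - (2)·-0.5082 - (-3)·-0.3870) / (-6) = 0.1908;  α ← (1−ω)·0.7266 + ω·0.1908 = 0.2980
  β: GS value = (-7 - (-2)·0.2980 - (4)·-0.3870) / (7) = -0.6937;  β ← (1−ω)·-0.5082 + ω·-0.6937 = -0.6566
  γ: GS value = (-4 - (2)·0.2980 - (2)·-0.6566) / (7) = -0.4690;  γ ← (1−ω)·-0.3870 + ω·-0.4690 = -0.4526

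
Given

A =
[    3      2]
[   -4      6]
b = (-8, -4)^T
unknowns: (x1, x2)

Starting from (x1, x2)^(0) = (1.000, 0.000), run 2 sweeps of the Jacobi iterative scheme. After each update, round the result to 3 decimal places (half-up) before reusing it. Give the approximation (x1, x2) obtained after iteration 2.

(-2.667, -2.445)

Iteration 1:
  x1 = (-8 - (2)·0.000) / (3) = -2.667
  x2 = (-4 - (-4)·1.000) / (6) = 0.000
Iteration 2:
  x1 = (-8 - (2)·0.000) / (3) = -2.667
  x2 = (-4 - (-4)·-2.667) / (6) = -2.445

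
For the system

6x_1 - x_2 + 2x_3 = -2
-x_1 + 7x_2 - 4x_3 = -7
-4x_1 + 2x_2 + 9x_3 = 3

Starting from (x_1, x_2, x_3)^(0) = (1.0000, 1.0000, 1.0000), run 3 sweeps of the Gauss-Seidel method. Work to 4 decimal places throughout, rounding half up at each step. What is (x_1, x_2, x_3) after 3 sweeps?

Iteration 1:
  x_1 = (-2 - (-1)·1.0000 - (2)·1.0000) / (6) = -0.5000
  x_2 = (-7 - (-1)·-0.5000 - (-4)·1.0000) / (7) = -0.5000
  x_3 = (3 - (-4)·-0.5000 - (2)·-0.5000) / (9) = 0.2222
Iteration 2:
  x_1 = (-2 - (-1)·-0.5000 - (2)·0.2222) / (6) = -0.4907
  x_2 = (-7 - (-1)·-0.4907 - (-4)·0.2222) / (7) = -0.9431
  x_3 = (3 - (-4)·-0.4907 - (2)·-0.9431) / (9) = 0.3248
Iteration 3:
  x_1 = (-2 - (-1)·-0.9431 - (2)·0.3248) / (6) = -0.5988
  x_2 = (-7 - (-1)·-0.5988 - (-4)·0.3248) / (7) = -0.8999
  x_3 = (3 - (-4)·-0.5988 - (2)·-0.8999) / (9) = 0.2672

(-0.5988, -0.8999, 0.2672)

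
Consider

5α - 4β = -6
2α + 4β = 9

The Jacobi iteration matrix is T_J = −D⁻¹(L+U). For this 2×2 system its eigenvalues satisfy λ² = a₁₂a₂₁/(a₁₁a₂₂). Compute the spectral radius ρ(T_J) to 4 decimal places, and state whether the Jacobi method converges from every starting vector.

a₁₂a₂₁/(a₁₁a₂₂) = (-4)·(2) / ((5)·(4)) = -0.400000
ρ = √|-0.400000| = √0.400000 = 0.6325
ρ < 1, so Jacobi converges

0.6325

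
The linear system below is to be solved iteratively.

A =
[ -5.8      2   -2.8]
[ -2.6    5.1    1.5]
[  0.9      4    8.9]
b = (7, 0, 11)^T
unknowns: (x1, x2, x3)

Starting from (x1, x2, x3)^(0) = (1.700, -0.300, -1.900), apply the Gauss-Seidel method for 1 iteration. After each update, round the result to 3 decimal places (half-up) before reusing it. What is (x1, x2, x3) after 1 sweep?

Iteration 1:
  x1 = (7 - (2)·-0.300 - (-2.8)·-1.900) / (-5.8) = -0.393
  x2 = (0 - (-2.6)·-0.393 - (1.5)·-1.900) / (5.1) = 0.358
  x3 = (11 - (0.9)·-0.393 - (4)·0.358) / (8.9) = 1.115

(-0.393, 0.358, 1.115)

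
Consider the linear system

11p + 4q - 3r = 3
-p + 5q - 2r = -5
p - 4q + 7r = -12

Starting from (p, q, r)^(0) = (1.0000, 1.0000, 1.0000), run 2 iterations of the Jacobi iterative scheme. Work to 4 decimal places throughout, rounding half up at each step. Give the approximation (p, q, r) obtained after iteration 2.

Iteration 1:
  p = (3 - (4)·1.0000 - (-3)·1.0000) / (11) = 0.1818
  q = (-5 - (-1)·1.0000 - (-2)·1.0000) / (5) = -0.4000
  r = (-12 - (1)·1.0000 - (-4)·1.0000) / (7) = -1.2857
Iteration 2:
  p = (3 - (4)·-0.4000 - (-3)·-1.2857) / (11) = 0.0675
  q = (-5 - (-1)·0.1818 - (-2)·-1.2857) / (5) = -1.4779
  r = (-12 - (1)·0.1818 - (-4)·-0.4000) / (7) = -1.9688

(0.0675, -1.4779, -1.9688)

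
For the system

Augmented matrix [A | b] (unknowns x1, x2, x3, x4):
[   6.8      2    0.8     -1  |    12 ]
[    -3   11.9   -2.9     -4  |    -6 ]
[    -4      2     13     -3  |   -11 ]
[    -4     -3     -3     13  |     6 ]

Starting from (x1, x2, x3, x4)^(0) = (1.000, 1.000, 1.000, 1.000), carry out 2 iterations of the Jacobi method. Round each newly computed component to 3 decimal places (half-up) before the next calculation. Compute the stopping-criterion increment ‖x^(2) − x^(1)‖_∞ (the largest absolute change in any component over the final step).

Iteration 1:
  x1 = (12 - (2)·1.000 - (0.8)·1.000 - (-1)·1.000) / (6.8) = 1.500
  x2 = (-6 - (-3)·1.000 - (-2.9)·1.000 - (-4)·1.000) / (11.9) = 0.328
  x3 = (-11 - (-4)·1.000 - (2)·1.000 - (-3)·1.000) / (13) = -0.462
  x4 = (6 - (-4)·1.000 - (-3)·1.000 - (-3)·1.000) / (13) = 1.231
Iteration 2:
  x1 = (12 - (2)·0.328 - (0.8)·-0.462 - (-1)·1.231) / (6.8) = 1.904
  x2 = (-6 - (-3)·1.500 - (-2.9)·-0.462 - (-4)·1.231) / (11.9) = 0.175
  x3 = (-11 - (-4)·1.500 - (2)·0.328 - (-3)·1.231) / (13) = -0.151
  x4 = (6 - (-4)·1.500 - (-3)·0.328 - (-3)·-0.462) / (13) = 0.892
Change: (0.404, -0.153, 0.311, -0.339) → max |·| = 0.404

0.404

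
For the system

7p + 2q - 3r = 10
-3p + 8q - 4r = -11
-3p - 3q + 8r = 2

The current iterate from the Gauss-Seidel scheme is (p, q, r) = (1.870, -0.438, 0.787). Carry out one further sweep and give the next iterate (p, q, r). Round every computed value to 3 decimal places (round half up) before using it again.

(1.891, -0.272, 0.857)

One sweep:
  p = (10 - (2)·-0.438 - (-3)·0.787) / (7) = 1.891
  q = (-11 - (-3)·1.891 - (-4)·0.787) / (8) = -0.272
  r = (2 - (-3)·1.891 - (-3)·-0.272) / (8) = 0.857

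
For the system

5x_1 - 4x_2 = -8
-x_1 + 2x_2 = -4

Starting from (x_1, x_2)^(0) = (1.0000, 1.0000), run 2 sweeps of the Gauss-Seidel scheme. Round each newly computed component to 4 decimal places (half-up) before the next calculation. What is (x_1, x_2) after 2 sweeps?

(-3.5200, -3.7600)

Iteration 1:
  x_1 = (-8 - (-4)·1.0000) / (5) = -0.8000
  x_2 = (-4 - (-1)·-0.8000) / (2) = -2.4000
Iteration 2:
  x_1 = (-8 - (-4)·-2.4000) / (5) = -3.5200
  x_2 = (-4 - (-1)·-3.5200) / (2) = -3.7600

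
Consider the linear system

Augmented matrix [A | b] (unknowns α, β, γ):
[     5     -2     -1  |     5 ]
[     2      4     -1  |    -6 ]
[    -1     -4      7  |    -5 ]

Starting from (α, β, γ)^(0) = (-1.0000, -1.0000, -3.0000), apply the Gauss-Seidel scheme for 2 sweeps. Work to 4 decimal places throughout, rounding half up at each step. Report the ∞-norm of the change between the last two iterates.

Iteration 1:
  α = (5 - (-2)·-1.0000 - (-1)·-3.0000) / (5) = 0.0000
  β = (-6 - (2)·0.0000 - (-1)·-3.0000) / (4) = -2.2500
  γ = (-5 - (-1)·0.0000 - (-4)·-2.2500) / (7) = -2.0000
Iteration 2:
  α = (5 - (-2)·-2.2500 - (-1)·-2.0000) / (5) = -0.3000
  β = (-6 - (2)·-0.3000 - (-1)·-2.0000) / (4) = -1.8500
  γ = (-5 - (-1)·-0.3000 - (-4)·-1.8500) / (7) = -1.8143
Change: (-0.3000, 0.4000, 0.1857) → max |·| = 0.4000

0.4000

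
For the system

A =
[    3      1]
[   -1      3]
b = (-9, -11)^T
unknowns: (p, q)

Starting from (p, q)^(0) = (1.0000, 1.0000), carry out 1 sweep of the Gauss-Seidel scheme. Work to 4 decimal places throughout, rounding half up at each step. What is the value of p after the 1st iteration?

-3.3333

Iteration 1:
  p = (-9 - (1)·1.0000) / (3) = -3.3333
  q = (-11 - (-1)·-3.3333) / (3) = -4.7778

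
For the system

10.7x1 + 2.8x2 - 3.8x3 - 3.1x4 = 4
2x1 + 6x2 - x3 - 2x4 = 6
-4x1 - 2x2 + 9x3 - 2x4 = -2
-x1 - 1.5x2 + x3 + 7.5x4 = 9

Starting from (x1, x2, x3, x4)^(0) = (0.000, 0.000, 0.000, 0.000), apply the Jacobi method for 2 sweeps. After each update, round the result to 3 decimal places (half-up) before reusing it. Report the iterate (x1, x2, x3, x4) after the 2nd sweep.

Iteration 1:
  x1 = (4 - (2.8)·0.000 - (-3.8)·0.000 - (-3.1)·0.000) / (10.7) = 0.374
  x2 = (6 - (2)·0.000 - (-1)·0.000 - (-2)·0.000) / (6) = 1.000
  x3 = (-2 - (-4)·0.000 - (-2)·0.000 - (-2)·0.000) / (9) = -0.222
  x4 = (9 - (-1)·0.000 - (-1.5)·0.000 - (1)·0.000) / (7.5) = 1.200
Iteration 2:
  x1 = (4 - (2.8)·1.000 - (-3.8)·-0.222 - (-3.1)·1.200) / (10.7) = 0.381
  x2 = (6 - (2)·0.374 - (-1)·-0.222 - (-2)·1.200) / (6) = 1.238
  x3 = (-2 - (-4)·0.374 - (-2)·1.000 - (-2)·1.200) / (9) = 0.433
  x4 = (9 - (-1)·0.374 - (-1.5)·1.000 - (1)·-0.222) / (7.5) = 1.479

(0.381, 1.238, 0.433, 1.479)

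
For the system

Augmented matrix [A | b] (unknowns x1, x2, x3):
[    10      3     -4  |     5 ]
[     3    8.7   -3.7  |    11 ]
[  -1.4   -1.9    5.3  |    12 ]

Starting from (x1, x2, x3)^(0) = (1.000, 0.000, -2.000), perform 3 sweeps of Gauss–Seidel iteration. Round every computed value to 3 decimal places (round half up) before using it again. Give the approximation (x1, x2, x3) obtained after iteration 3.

(1.256, 2.218, 3.391)

Iteration 1:
  x1 = (5 - (3)·0.000 - (-4)·-2.000) / (10) = -0.300
  x2 = (11 - (3)·-0.300 - (-3.7)·-2.000) / (8.7) = 0.517
  x3 = (12 - (-1.4)·-0.300 - (-1.9)·0.517) / (5.3) = 2.370
Iteration 2:
  x1 = (5 - (3)·0.517 - (-4)·2.370) / (10) = 1.293
  x2 = (11 - (3)·1.293 - (-3.7)·2.370) / (8.7) = 1.826
  x3 = (12 - (-1.4)·1.293 - (-1.9)·1.826) / (5.3) = 3.260
Iteration 3:
  x1 = (5 - (3)·1.826 - (-4)·3.260) / (10) = 1.256
  x2 = (11 - (3)·1.256 - (-3.7)·3.260) / (8.7) = 2.218
  x3 = (12 - (-1.4)·1.256 - (-1.9)·2.218) / (5.3) = 3.391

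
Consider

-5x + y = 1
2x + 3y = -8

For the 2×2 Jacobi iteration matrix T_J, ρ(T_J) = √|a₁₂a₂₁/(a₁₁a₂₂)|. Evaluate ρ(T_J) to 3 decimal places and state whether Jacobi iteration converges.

a₁₂a₂₁/(a₁₁a₂₂) = (1)·(2) / ((-5)·(3)) = -0.133333
ρ = √|-0.133333| = √0.133333 = 0.365
ρ < 1, so Jacobi converges

0.365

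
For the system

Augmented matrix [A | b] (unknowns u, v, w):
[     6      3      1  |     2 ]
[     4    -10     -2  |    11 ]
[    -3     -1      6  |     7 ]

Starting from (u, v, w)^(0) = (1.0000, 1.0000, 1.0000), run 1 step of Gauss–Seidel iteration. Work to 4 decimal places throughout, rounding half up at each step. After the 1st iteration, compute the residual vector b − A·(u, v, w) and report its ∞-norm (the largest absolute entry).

7.5386

Iteration 1:
  u = (2 - (3)·1.0000 - (1)·1.0000) / (6) = -0.3333
  v = (11 - (4)·-0.3333 - (-2)·1.0000) / (-10) = -1.4333
  w = (7 - (-3)·-0.3333 - (-1)·-1.4333) / (6) = 0.7611
Residual b − A·x = (7.5386, -0.4776, 0.0002); ∞-norm = 7.5386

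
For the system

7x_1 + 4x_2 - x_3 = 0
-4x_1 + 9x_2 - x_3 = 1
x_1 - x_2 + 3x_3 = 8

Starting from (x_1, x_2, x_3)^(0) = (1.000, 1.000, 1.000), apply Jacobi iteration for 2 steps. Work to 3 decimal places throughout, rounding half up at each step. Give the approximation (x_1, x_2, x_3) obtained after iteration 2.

Iteration 1:
  x_1 = (0 - (4)·1.000 - (-1)·1.000) / (7) = -0.429
  x_2 = (1 - (-4)·1.000 - (-1)·1.000) / (9) = 0.667
  x_3 = (8 - (1)·1.000 - (-1)·1.000) / (3) = 2.667
Iteration 2:
  x_1 = (0 - (4)·0.667 - (-1)·2.667) / (7) = 0.000
  x_2 = (1 - (-4)·-0.429 - (-1)·2.667) / (9) = 0.217
  x_3 = (8 - (1)·-0.429 - (-1)·0.667) / (3) = 3.032

(0.000, 0.217, 3.032)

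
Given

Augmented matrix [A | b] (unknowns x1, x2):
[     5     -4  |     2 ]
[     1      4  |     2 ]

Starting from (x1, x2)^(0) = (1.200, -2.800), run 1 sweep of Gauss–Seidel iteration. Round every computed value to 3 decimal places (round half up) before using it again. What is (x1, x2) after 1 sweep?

(-1.840, 0.960)

Iteration 1:
  x1 = (2 - (-4)·-2.800) / (5) = -1.840
  x2 = (2 - (1)·-1.840) / (4) = 0.960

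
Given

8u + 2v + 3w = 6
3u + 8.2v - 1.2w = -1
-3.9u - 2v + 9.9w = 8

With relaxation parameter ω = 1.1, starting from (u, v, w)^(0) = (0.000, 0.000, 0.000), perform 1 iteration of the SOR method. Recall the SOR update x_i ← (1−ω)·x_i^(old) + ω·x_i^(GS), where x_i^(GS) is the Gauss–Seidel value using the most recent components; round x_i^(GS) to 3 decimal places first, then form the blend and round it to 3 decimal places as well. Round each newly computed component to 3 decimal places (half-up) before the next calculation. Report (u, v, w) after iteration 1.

Iteration 1:
  u: GS value = (6 - (2)·0.000 - (3)·0.000) / (8) = 0.750;  u ← (1−ω)·0.000 + ω·0.750 = 0.825
  v: GS value = (-1 - (3)·0.825 - (-1.2)·0.000) / (8.2) = -0.424;  v ← (1−ω)·0.000 + ω·-0.424 = -0.466
  w: GS value = (8 - (-3.9)·0.825 - (-2)·-0.466) / (9.9) = 1.039;  w ← (1−ω)·0.000 + ω·1.039 = 1.143

(0.825, -0.466, 1.143)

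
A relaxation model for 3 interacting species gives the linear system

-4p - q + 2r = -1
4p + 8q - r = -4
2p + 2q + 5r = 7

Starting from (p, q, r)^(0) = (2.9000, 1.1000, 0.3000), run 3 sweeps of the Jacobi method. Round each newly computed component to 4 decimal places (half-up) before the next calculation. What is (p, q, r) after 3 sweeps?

Iteration 1:
  p = (-1 - (-1)·1.1000 - (2)·0.3000) / (-4) = 0.1250
  q = (-4 - (4)·2.9000 - (-1)·0.3000) / (8) = -1.9125
  r = (7 - (2)·2.9000 - (2)·1.1000) / (5) = -0.2000
Iteration 2:
  p = (-1 - (-1)·-1.9125 - (2)·-0.2000) / (-4) = 0.6281
  q = (-4 - (4)·0.1250 - (-1)·-0.2000) / (8) = -0.5875
  r = (7 - (2)·0.1250 - (2)·-1.9125) / (5) = 2.1150
Iteration 3:
  p = (-1 - (-1)·-0.5875 - (2)·2.1150) / (-4) = 1.4544
  q = (-4 - (4)·0.6281 - (-1)·2.1150) / (8) = -0.5497
  r = (7 - (2)·0.6281 - (2)·-0.5875) / (5) = 1.3838

(1.4544, -0.5497, 1.3838)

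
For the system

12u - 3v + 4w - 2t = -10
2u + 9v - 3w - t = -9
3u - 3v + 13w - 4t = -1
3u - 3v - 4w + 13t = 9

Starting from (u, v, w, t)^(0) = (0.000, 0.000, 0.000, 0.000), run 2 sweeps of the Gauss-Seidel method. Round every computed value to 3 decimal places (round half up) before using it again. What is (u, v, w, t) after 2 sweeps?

(-0.900, -0.749, 0.165, 0.778)

Iteration 1:
  u = (-10 - (-3)·0.000 - (4)·0.000 - (-2)·0.000) / (12) = -0.833
  v = (-9 - (2)·-0.833 - (-3)·0.000 - (-1)·0.000) / (9) = -0.815
  w = (-1 - (3)·-0.833 - (-3)·-0.815 - (-4)·0.000) / (13) = -0.073
  t = (9 - (3)·-0.833 - (-3)·-0.815 - (-4)·-0.073) / (13) = 0.674
Iteration 2:
  u = (-10 - (-3)·-0.815 - (4)·-0.073 - (-2)·0.674) / (12) = -0.900
  v = (-9 - (2)·-0.900 - (-3)·-0.073 - (-1)·0.674) / (9) = -0.749
  w = (-1 - (3)·-0.900 - (-3)·-0.749 - (-4)·0.674) / (13) = 0.165
  t = (9 - (3)·-0.900 - (-3)·-0.749 - (-4)·0.165) / (13) = 0.778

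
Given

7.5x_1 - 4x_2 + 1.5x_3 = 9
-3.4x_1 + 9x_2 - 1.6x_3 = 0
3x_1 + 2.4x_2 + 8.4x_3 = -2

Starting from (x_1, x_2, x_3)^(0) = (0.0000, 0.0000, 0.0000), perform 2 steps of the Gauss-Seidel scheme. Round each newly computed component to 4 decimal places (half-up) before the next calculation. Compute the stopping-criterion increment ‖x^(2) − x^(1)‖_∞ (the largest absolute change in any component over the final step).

0.4010

Iteration 1:
  x_1 = (9 - (-4)·0.0000 - (1.5)·0.0000) / (7.5) = 1.2000
  x_2 = (0 - (-3.4)·1.2000 - (-1.6)·0.0000) / (9) = 0.4533
  x_3 = (-2 - (3)·1.2000 - (2.4)·0.4533) / (8.4) = -0.7962
Iteration 2:
  x_1 = (9 - (-4)·0.4533 - (1.5)·-0.7962) / (7.5) = 1.6010
  x_2 = (0 - (-3.4)·1.6010 - (-1.6)·-0.7962) / (9) = 0.4633
  x_3 = (-2 - (3)·1.6010 - (2.4)·0.4633) / (8.4) = -0.9423
Change: (0.4010, 0.0100, -0.1461) → max |·| = 0.4010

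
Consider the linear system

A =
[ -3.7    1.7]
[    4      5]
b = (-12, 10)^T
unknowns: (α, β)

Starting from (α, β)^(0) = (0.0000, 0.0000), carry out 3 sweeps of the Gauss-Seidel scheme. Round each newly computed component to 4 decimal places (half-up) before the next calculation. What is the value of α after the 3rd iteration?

Iteration 1:
  α = (-12 - (1.7)·0.0000) / (-3.7) = 3.2432
  β = (10 - (4)·3.2432) / (5) = -0.5946
Iteration 2:
  α = (-12 - (1.7)·-0.5946) / (-3.7) = 2.9700
  β = (10 - (4)·2.9700) / (5) = -0.3760
Iteration 3:
  α = (-12 - (1.7)·-0.3760) / (-3.7) = 3.0705
  β = (10 - (4)·3.0705) / (5) = -0.4564

3.0705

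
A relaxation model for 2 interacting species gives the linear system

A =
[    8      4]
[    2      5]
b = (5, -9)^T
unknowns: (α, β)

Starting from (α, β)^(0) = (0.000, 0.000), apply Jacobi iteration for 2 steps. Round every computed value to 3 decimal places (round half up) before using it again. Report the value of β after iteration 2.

-2.050

Iteration 1:
  α = (5 - (4)·0.000) / (8) = 0.625
  β = (-9 - (2)·0.000) / (5) = -1.800
Iteration 2:
  α = (5 - (4)·-1.800) / (8) = 1.525
  β = (-9 - (2)·0.625) / (5) = -2.050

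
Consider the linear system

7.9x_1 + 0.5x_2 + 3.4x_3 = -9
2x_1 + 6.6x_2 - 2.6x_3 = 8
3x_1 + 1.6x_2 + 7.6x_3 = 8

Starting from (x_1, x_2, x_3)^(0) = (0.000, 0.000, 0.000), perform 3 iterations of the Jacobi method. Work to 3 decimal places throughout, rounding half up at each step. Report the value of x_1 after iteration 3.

-1.801

Iteration 1:
  x_1 = (-9 - (0.5)·0.000 - (3.4)·0.000) / (7.9) = -1.139
  x_2 = (8 - (2)·0.000 - (-2.6)·0.000) / (6.6) = 1.212
  x_3 = (8 - (3)·0.000 - (1.6)·0.000) / (7.6) = 1.053
Iteration 2:
  x_1 = (-9 - (0.5)·1.212 - (3.4)·1.053) / (7.9) = -1.669
  x_2 = (8 - (2)·-1.139 - (-2.6)·1.053) / (6.6) = 1.972
  x_3 = (8 - (3)·-1.139 - (1.6)·1.212) / (7.6) = 1.247
Iteration 3:
  x_1 = (-9 - (0.5)·1.972 - (3.4)·1.247) / (7.9) = -1.801
  x_2 = (8 - (2)·-1.669 - (-2.6)·1.247) / (6.6) = 2.209
  x_3 = (8 - (3)·-1.669 - (1.6)·1.972) / (7.6) = 1.296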